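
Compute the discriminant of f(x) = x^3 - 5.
Δ = -675

For a depressed cubic x^3 + p x + q the discriminant is Δ = -4 p^3 - 27 q^2 = -4*(0)^3 - 27*(-5)^2 = 0 - 675 = -675.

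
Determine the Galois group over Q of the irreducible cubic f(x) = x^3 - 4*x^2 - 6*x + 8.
Gal(K/Q) = S_3 (symmetric group of order 6)

Compute the discriminant of x^3 + (-4)*x^2 + (-6)*x + (8): Δ = 5216. Since Δ is not a rational square, the Galois group is not contained in A_3; it must be the full S_3 (irreducibility of the cubic rules out anything smaller).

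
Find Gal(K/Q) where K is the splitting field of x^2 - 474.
Gal(K/Q) = Z/2Z (cyclic of order 2)

x^2 - 474 is irreducible over Q since 474 is not a rational square. The splitting field Q(sqrt(474)) has degree 2 over Q, and its unique nontrivial automorphism is sqrt(474) ↦ -sqrt(474). Hence Gal(Q(sqrt(474))/Q) = Z/2Z.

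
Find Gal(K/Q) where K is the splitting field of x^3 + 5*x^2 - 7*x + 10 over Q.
Gal(K/Q) = S_3 (symmetric group of order 6)

Compute the discriminant of x^3 + (5)*x^2 + (-7)*x + (10): Δ = -11403. Since Δ is not a rational square, the Galois group is not contained in A_3; it must be the full S_3 (irreducibility of the cubic rules out anything smaller).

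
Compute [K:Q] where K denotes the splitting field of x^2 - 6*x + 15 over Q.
[K:Q] = 2

The discriminant of x^2 + (-6)*x + (15) is b^2 - 4c = 36 - (60) = -24. Since -24 is not a perfect square in Q, the polynomial is irreducible over Q. Its two roots generate a degree-2 extension, so [K:Q] = 2.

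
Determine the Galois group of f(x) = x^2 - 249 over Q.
Gal(K/Q) = Z/2Z (cyclic of order 2)

x^2 - 249 is irreducible over Q since 249 is not a rational square. The splitting field Q(sqrt(249)) has degree 2 over Q, and its unique nontrivial automorphism is sqrt(249) ↦ -sqrt(249). Hence Gal(Q(sqrt(249))/Q) = Z/2Z.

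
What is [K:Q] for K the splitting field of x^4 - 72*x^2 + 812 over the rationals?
[K:Q] = 4

f factors as (x^2 - 58)(x^2 - 14); the splitting field is K = Q(sqrt(58), sqrt(14)). Since 58, 14, and 812 are all non-squares in Q, the three subfields Q(sqrt(58)), Q(sqrt(14)), Q(sqrt(812)) are distinct degree-2 extensions, so [K:Q] = 4 (Klein four Galois group).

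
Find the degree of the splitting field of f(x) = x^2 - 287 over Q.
[K:Q] = 2

The polynomial x^2 - 287 is irreducible over Q since 287 is not a perfect square. Its splitting field is Q(sqrt(287)), which has degree 2 over Q.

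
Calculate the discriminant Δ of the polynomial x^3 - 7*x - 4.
Δ = 940

For a depressed cubic x^3 + p x + q the discriminant is Δ = -4 p^3 - 27 q^2 = -4*(-7)^3 - 27*(-4)^2 = 1372 - 432 = 940.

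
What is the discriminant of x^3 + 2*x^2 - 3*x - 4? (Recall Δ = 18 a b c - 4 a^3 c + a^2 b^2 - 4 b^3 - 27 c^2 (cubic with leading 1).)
Δ = 272

For x^3 + a x^2 + b x + c the discriminant is Δ = 18 a b c - 4 a^3 c + a^2 b^2 - 4 b^3 - 27 c^2.
Plug a = 2, b = -3, c = -4:
  18*(2)*(-3)*(-4) - 4*(2)^3*(-4) + (2)^2*(-3)^2 - 4*(-3)^3 - 27*(-4)^2
  = 432 + (128) + 36 + (108) + (-432)
  = 272.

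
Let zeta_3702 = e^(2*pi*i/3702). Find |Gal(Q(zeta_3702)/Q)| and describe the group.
|Gal(Q(zeta_3702)/Q)| = phi(3702) = 1232; group ≅ (Z/3702Z)^* ≅ Z/2Z × Z/616Z

The n-th cyclotomic polynomial Φ_3702(x) is the minimal polynomial of zeta_3702 over Q and has degree phi(3702) = 1232. So Q(zeta_3702) is a degree-1232 Galois extension with Galois group (Z/3702Z)^*. By CRT, (Z/3702Z)^* ≅ (Z/2Z)^* × (Z/3Z)^* × (Z/617Z)^*. Each prime-power unit group is (Z/2Z)^* ≅ trivial group (order 1); (Z/3Z)^* ≅ Z/2Z; (Z/617Z)^* ≅ Z/616Z. Hence Gal(Q(zeta_3702)/Q) ≅ Z/2Z × Z/616Z.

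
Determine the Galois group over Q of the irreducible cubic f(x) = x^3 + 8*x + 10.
Gal(K/Q) = S_3 (symmetric group of order 6)

Compute the discriminant of x^3 + (0)*x^2 + (8)*x + (10): Δ = -4748. Since Δ is not a rational square, the Galois group is not contained in A_3; it must be the full S_3 (irreducibility of the cubic rules out anything smaller).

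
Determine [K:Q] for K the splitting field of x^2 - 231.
[K:Q] = 2

The polynomial x^2 - 231 is irreducible over Q since 231 is not a perfect square. Its splitting field is Q(sqrt(231)), which has degree 2 over Q.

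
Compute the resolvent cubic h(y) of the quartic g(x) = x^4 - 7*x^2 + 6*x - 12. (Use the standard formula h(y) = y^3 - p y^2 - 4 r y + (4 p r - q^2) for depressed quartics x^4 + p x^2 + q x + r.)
h(y) = y^3 + 7*y^2 + 48*y + 300

Identify coefficients: p = -7, q = 6, r = -12.
Plug into h(y) = y^3 - p y^2 - 4 r y + (4 p r - q^2):
  h(y) = y^3 - (-7) y^2 - 4*(-12) y + (4*(-7)*(-12) - (6)^2)
       = y^3 + (7) y^2 + (48) y + (300).
Simplifying: h(y) = y^3 + 7*y^2 + 48*y + 300.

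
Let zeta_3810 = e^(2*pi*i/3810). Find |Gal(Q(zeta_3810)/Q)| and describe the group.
|Gal(Q(zeta_3810)/Q)| = phi(3810) = 1008; group ≅ (Z/3810Z)^* ≅ Z/2Z × Z/4Z × Z/126Z

The n-th cyclotomic polynomial Φ_3810(x) is the minimal polynomial of zeta_3810 over Q and has degree phi(3810) = 1008. So Q(zeta_3810) is a degree-1008 Galois extension with Galois group (Z/3810Z)^*. By CRT, (Z/3810Z)^* ≅ (Z/2Z)^* × (Z/3Z)^* × (Z/5Z)^* × (Z/127Z)^*. Each prime-power unit group is (Z/2Z)^* ≅ trivial group (order 1); (Z/3Z)^* ≅ Z/2Z; (Z/5Z)^* ≅ Z/4Z; (Z/127Z)^* ≅ Z/126Z. Hence Gal(Q(zeta_3810)/Q) ≅ Z/2Z × Z/4Z × Z/126Z.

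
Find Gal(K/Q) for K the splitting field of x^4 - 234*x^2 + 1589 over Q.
Gal(K/Q) = V_4 (Klein four-group, Z/2Z × Z/2Z)

f factors as (x^2 - 227)(x^2 - 7), so the splitting field is K = Q(sqrt(227), sqrt(7)). The elements 227, 7, 1589 are all non-squares in Q, so sqrt(227) and sqrt(7) generate independent quadratic extensions. Thus [K:Q] = 4 and Gal(K/Q) is generated by the two order-2 automorphisms sqrt(227) ↦ -sqrt(227) and sqrt(7) ↦ -sqrt(7), giving V_4.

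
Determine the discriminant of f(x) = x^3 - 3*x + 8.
Δ = -1620

For x^3 + a x^2 + b x + c the discriminant is Δ = 18 a b c - 4 a^3 c + a^2 b^2 - 4 b^3 - 27 c^2.
Plug a = 0, b = -3, c = 8:
  18*(0)*(-3)*(8) - 4*(0)^3*(8) + (0)^2*(-3)^2 - 4*(-3)^3 - 27*(8)^2
  = 0 + (0) + 0 + (108) + (-1728)
  = -1620.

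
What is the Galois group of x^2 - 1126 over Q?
Gal(K/Q) = Z/2Z (cyclic of order 2)

x^2 - 1126 is irreducible over Q since 1126 is not a rational square. The splitting field Q(sqrt(1126)) has degree 2 over Q, and its unique nontrivial automorphism is sqrt(1126) ↦ -sqrt(1126). Hence Gal(Q(sqrt(1126))/Q) = Z/2Z.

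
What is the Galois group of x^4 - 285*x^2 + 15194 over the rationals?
Gal(K/Q) = V_4 (Klein four-group, Z/2Z × Z/2Z)

f factors as (x^2 - 214)(x^2 - 71), so the splitting field is K = Q(sqrt(214), sqrt(71)). The elements 214, 71, 15194 are all non-squares in Q, so sqrt(214) and sqrt(71) generate independent quadratic extensions. Thus [K:Q] = 4 and Gal(K/Q) is generated by the two order-2 automorphisms sqrt(214) ↦ -sqrt(214) and sqrt(71) ↦ -sqrt(71), giving V_4.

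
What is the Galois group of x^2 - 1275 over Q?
Gal(K/Q) = Z/2Z (cyclic of order 2)

x^2 - 1275 is irreducible over Q since 1275 is not a rational square. The splitting field Q(sqrt(1275)) has degree 2 over Q, and its unique nontrivial automorphism is sqrt(1275) ↦ -sqrt(1275). Hence Gal(Q(sqrt(1275))/Q) = Z/2Z.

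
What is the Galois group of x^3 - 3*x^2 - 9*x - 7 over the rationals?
Gal(K/Q) = S_3 (symmetric group of order 6)

Compute the discriminant of x^3 + (-3)*x^2 + (-9)*x + (-7): Δ = -1836. Since Δ is not a rational square, the Galois group is not contained in A_3; it must be the full S_3 (irreducibility of the cubic rules out anything smaller).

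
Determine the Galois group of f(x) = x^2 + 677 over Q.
Gal(K/Q) = Z/2Z (cyclic of order 2)

x^2 + 677 is irreducible over Q since -677 is not a rational square. The splitting field Q(sqrt(-677)) has degree 2 over Q, and its unique nontrivial automorphism is sqrt(-677) ↦ -sqrt(-677). Hence Gal(Q(sqrt(-677))/Q) = Z/2Z.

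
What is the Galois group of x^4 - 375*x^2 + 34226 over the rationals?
Gal(K/Q) = V_4 (Klein four-group, Z/2Z × Z/2Z)

f factors as (x^2 - 218)(x^2 - 157), so the splitting field is K = Q(sqrt(218), sqrt(157)). The elements 218, 157, 34226 are all non-squares in Q, so sqrt(218) and sqrt(157) generate independent quadratic extensions. Thus [K:Q] = 4 and Gal(K/Q) is generated by the two order-2 automorphisms sqrt(218) ↦ -sqrt(218) and sqrt(157) ↦ -sqrt(157), giving V_4.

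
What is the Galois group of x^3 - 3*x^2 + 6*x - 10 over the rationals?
Gal(K/Q) = S_3 (symmetric group of order 6)

Compute the discriminant of x^3 + (-3)*x^2 + (6)*x + (-10): Δ = -1080. Since Δ is not a rational square, the Galois group is not contained in A_3; it must be the full S_3 (irreducibility of the cubic rules out anything smaller).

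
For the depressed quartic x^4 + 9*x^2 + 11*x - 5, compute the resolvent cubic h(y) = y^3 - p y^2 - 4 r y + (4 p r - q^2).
h(y) = y^3 - 9*y^2 + 20*y - 301

Identify coefficients: p = 9, q = 11, r = -5.
Plug into h(y) = y^3 - p y^2 - 4 r y + (4 p r - q^2):
  h(y) = y^3 - (9) y^2 - 4*(-5) y + (4*(9)*(-5) - (11)^2)
       = y^3 + (-9) y^2 + (20) y + (-301).
Simplifying: h(y) = y^3 - 9*y^2 + 20*y - 301.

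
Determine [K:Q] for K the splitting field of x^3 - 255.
[K:Q] = 6

x^3 - 255 has one real root r = 255^(1/3) and two complex roots r*zeta_3, r*zeta_3^2 where zeta_3 = e^(2*pi*i/3). The splitting field is Q(r, zeta_3). [Q(r):Q] = 3 and [Q(zeta_3):Q] = 2 with gcd = 1, so [Q(r, zeta_3):Q] = 3 * 2 = 6.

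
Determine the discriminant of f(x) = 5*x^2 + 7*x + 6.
Δ = -71

For a quadratic a x^2 + b x + c the discriminant is Δ = b^2 - 4ac = (7)^2 - 4*(5)*(6) = 49 - (120) = -71.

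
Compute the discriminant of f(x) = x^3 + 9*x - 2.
Δ = -3024

For a depressed cubic x^3 + p x + q the discriminant is Δ = -4 p^3 - 27 q^2 = -4*(9)^3 - 27*(-2)^2 = -2916 - 108 = -3024.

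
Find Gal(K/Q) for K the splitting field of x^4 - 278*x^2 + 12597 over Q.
Gal(K/Q) = V_4 (Klein four-group, Z/2Z × Z/2Z)

f factors as (x^2 - 221)(x^2 - 57), so the splitting field is K = Q(sqrt(221), sqrt(57)). The elements 221, 57, 12597 are all non-squares in Q, so sqrt(221) and sqrt(57) generate independent quadratic extensions. Thus [K:Q] = 4 and Gal(K/Q) is generated by the two order-2 automorphisms sqrt(221) ↦ -sqrt(221) and sqrt(57) ↦ -sqrt(57), giving V_4.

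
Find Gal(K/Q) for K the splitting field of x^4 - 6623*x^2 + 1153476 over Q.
Gal(K/Q) = Z/2Z (cyclic of order 2)

f factors as (x^2 - 179)(x^2 - 6444), so the splitting field is K = Q(sqrt(179), sqrt(6444)). The squarefree part of 179 is 179 and the squarefree part of 6444 is also 179, so sqrt(179) and sqrt(6444) are both rational multiples of sqrt(179). Hence Q(sqrt(179)) = Q(sqrt(6444)) = Q(sqrt(179)), and the splitting field collapses to a single degree-2 extension with Galois group Z/2Z.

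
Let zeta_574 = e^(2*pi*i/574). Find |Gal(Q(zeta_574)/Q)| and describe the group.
|Gal(Q(zeta_574)/Q)| = phi(574) = 240; group ≅ (Z/574Z)^* ≅ Z/6Z × Z/40Z

The n-th cyclotomic polynomial Φ_574(x) is the minimal polynomial of zeta_574 over Q and has degree phi(574) = 240. So Q(zeta_574) is a degree-240 Galois extension with Galois group (Z/574Z)^*. By CRT, (Z/574Z)^* ≅ (Z/2Z)^* × (Z/7Z)^* × (Z/41Z)^*. Each prime-power unit group is (Z/2Z)^* ≅ trivial group (order 1); (Z/7Z)^* ≅ Z/6Z; (Z/41Z)^* ≅ Z/40Z. Hence Gal(Q(zeta_574)/Q) ≅ Z/6Z × Z/40Z.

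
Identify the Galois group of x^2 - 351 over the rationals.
Gal(K/Q) = Z/2Z (cyclic of order 2)

x^2 - 351 is irreducible over Q since 351 is not a rational square. The splitting field Q(sqrt(351)) has degree 2 over Q, and its unique nontrivial automorphism is sqrt(351) ↦ -sqrt(351). Hence Gal(Q(sqrt(351))/Q) = Z/2Z.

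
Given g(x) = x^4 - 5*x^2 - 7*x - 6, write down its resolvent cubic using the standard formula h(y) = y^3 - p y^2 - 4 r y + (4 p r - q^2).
h(y) = y^3 + 5*y^2 + 24*y + 71

Identify coefficients: p = -5, q = -7, r = -6.
Plug into h(y) = y^3 - p y^2 - 4 r y + (4 p r - q^2):
  h(y) = y^3 - (-5) y^2 - 4*(-6) y + (4*(-5)*(-6) - (-7)^2)
       = y^3 + (5) y^2 + (24) y + (71).
Simplifying: h(y) = y^3 + 5*y^2 + 24*y + 71.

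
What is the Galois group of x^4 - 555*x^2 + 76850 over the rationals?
Gal(K/Q) = V_4 (Klein four-group, Z/2Z × Z/2Z)

f factors as (x^2 - 265)(x^2 - 290), so the splitting field is K = Q(sqrt(265), sqrt(290)). The elements 265, 290, 76850 are all non-squares in Q, so sqrt(265) and sqrt(290) generate independent quadratic extensions. Thus [K:Q] = 4 and Gal(K/Q) is generated by the two order-2 automorphisms sqrt(265) ↦ -sqrt(265) and sqrt(290) ↦ -sqrt(290), giving V_4.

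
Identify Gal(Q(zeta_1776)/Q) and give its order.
|Gal(Q(zeta_1776)/Q)| = phi(1776) = 576; group ≅ (Z/1776Z)^* ≅ Z/2Z × Z/2Z × Z/4Z × Z/36Z

The n-th cyclotomic polynomial Φ_1776(x) is the minimal polynomial of zeta_1776 over Q and has degree phi(1776) = 576. So Q(zeta_1776) is a degree-576 Galois extension with Galois group (Z/1776Z)^*. By CRT, (Z/1776Z)^* ≅ (Z/16Z)^* × (Z/3Z)^* × (Z/37Z)^*. Each prime-power unit group is (Z/16Z)^* ≅ Z/2Z × Z/4Z; (Z/3Z)^* ≅ Z/2Z; (Z/37Z)^* ≅ Z/36Z. Hence Gal(Q(zeta_1776)/Q) ≅ Z/2Z × Z/2Z × Z/4Z × Z/36Z.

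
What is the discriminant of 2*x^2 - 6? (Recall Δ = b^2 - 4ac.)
Δ = 48

For a quadratic a x^2 + b x + c the discriminant is Δ = b^2 - 4ac = (0)^2 - 4*(2)*(-6) = 0 - (-48) = 48.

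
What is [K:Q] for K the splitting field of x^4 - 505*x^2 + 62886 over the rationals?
[K:Q] = 4

f factors as (x^2 - 223)(x^2 - 282); the splitting field is K = Q(sqrt(223), sqrt(282)). Since 223, 282, and 62886 are all non-squares in Q, the three subfields Q(sqrt(223)), Q(sqrt(282)), Q(sqrt(62886)) are distinct degree-2 extensions, so [K:Q] = 4 (Klein four Galois group).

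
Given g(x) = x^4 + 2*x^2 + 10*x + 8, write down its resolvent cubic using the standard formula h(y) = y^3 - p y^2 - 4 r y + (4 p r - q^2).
h(y) = y^3 - 2*y^2 - 32*y - 36

Identify coefficients: p = 2, q = 10, r = 8.
Plug into h(y) = y^3 - p y^2 - 4 r y + (4 p r - q^2):
  h(y) = y^3 - (2) y^2 - 4*(8) y + (4*(2)*(8) - (10)^2)
       = y^3 + (-2) y^2 + (-32) y + (-36).
Simplifying: h(y) = y^3 - 2*y^2 - 32*y - 36.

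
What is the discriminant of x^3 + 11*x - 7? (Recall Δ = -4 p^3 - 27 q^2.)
Δ = -6647

For a depressed cubic x^3 + p x + q the discriminant is Δ = -4 p^3 - 27 q^2 = -4*(11)^3 - 27*(-7)^2 = -5324 - 1323 = -6647.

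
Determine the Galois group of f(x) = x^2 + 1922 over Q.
Gal(K/Q) = Z/2Z (cyclic of order 2)

x^2 + 1922 is irreducible over Q since -1922 is not a rational square. The splitting field Q(sqrt(-1922)) has degree 2 over Q, and its unique nontrivial automorphism is sqrt(-1922) ↦ -sqrt(-1922). Hence Gal(Q(sqrt(-1922))/Q) = Z/2Z.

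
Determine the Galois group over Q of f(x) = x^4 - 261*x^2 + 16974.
Gal(K/Q) = V_4 (Klein four-group, Z/2Z × Z/2Z)

f factors as (x^2 - 123)(x^2 - 138), so the splitting field is K = Q(sqrt(123), sqrt(138)). The elements 123, 138, 16974 are all non-squares in Q, so sqrt(123) and sqrt(138) generate independent quadratic extensions. Thus [K:Q] = 4 and Gal(K/Q) is generated by the two order-2 automorphisms sqrt(123) ↦ -sqrt(123) and sqrt(138) ↦ -sqrt(138), giving V_4.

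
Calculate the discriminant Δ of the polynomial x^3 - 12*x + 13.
Δ = 2349

For a depressed cubic x^3 + p x + q the discriminant is Δ = -4 p^3 - 27 q^2 = -4*(-12)^3 - 27*(13)^2 = 6912 - 4563 = 2349.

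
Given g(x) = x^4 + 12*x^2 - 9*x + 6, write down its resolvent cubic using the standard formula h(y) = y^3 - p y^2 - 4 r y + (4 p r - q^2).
h(y) = y^3 - 12*y^2 - 24*y + 207

Identify coefficients: p = 12, q = -9, r = 6.
Plug into h(y) = y^3 - p y^2 - 4 r y + (4 p r - q^2):
  h(y) = y^3 - (12) y^2 - 4*(6) y + (4*(12)*(6) - (-9)^2)
       = y^3 + (-12) y^2 + (-24) y + (207).
Simplifying: h(y) = y^3 - 12*y^2 - 24*y + 207.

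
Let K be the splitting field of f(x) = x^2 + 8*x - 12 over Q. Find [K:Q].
[K:Q] = 2

The discriminant of x^2 + (8)*x + (-12) is b^2 - 4c = 64 - (-48) = 112. Since 112 is not a perfect square in Q, the polynomial is irreducible over Q. Its two roots generate a degree-2 extension, so [K:Q] = 2.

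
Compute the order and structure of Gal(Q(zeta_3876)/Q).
|Gal(Q(zeta_3876)/Q)| = phi(3876) = 1152; group ≅ (Z/3876Z)^* ≅ Z/2Z × Z/2Z × Z/16Z × Z/18Z

The n-th cyclotomic polynomial Φ_3876(x) is the minimal polynomial of zeta_3876 over Q and has degree phi(3876) = 1152. So Q(zeta_3876) is a degree-1152 Galois extension with Galois group (Z/3876Z)^*. By CRT, (Z/3876Z)^* ≅ (Z/4Z)^* × (Z/3Z)^* × (Z/17Z)^* × (Z/19Z)^*. Each prime-power unit group is (Z/4Z)^* ≅ Z/2Z; (Z/3Z)^* ≅ Z/2Z; (Z/17Z)^* ≅ Z/16Z; (Z/19Z)^* ≅ Z/18Z. Hence Gal(Q(zeta_3876)/Q) ≅ Z/2Z × Z/2Z × Z/16Z × Z/18Z.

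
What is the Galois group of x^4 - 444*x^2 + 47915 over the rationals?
Gal(K/Q) = V_4 (Klein four-group, Z/2Z × Z/2Z)

f factors as (x^2 - 185)(x^2 - 259), so the splitting field is K = Q(sqrt(185), sqrt(259)). The elements 185, 259, 47915 are all non-squares in Q, so sqrt(185) and sqrt(259) generate independent quadratic extensions. Thus [K:Q] = 4 and Gal(K/Q) is generated by the two order-2 automorphisms sqrt(185) ↦ -sqrt(185) and sqrt(259) ↦ -sqrt(259), giving V_4.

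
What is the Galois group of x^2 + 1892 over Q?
Gal(K/Q) = Z/2Z (cyclic of order 2)

x^2 + 1892 is irreducible over Q since -1892 is not a rational square. The splitting field Q(sqrt(-1892)) has degree 2 over Q, and its unique nontrivial automorphism is sqrt(-1892) ↦ -sqrt(-1892). Hence Gal(Q(sqrt(-1892))/Q) = Z/2Z.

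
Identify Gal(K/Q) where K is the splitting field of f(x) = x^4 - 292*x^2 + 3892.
Gal(K/Q) = V_4 (Klein four-group, Z/2Z × Z/2Z)

f factors as (x^2 - 278)(x^2 - 14), so the splitting field is K = Q(sqrt(278), sqrt(14)). The elements 278, 14, 3892 are all non-squares in Q, so sqrt(278) and sqrt(14) generate independent quadratic extensions. Thus [K:Q] = 4 and Gal(K/Q) is generated by the two order-2 automorphisms sqrt(278) ↦ -sqrt(278) and sqrt(14) ↦ -sqrt(14), giving V_4.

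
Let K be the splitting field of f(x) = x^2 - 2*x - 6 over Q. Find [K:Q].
[K:Q] = 2

The discriminant of x^2 + (-2)*x + (-6) is b^2 - 4c = 4 - (-24) = 28. Since 28 is not a perfect square in Q, the polynomial is irreducible over Q. Its two roots generate a degree-2 extension, so [K:Q] = 2.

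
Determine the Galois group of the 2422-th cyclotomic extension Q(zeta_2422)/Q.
|Gal(Q(zeta_2422)/Q)| = phi(2422) = 1032; group ≅ (Z/2422Z)^* ≅ Z/6Z × Z/172Z

The n-th cyclotomic polynomial Φ_2422(x) is the minimal polynomial of zeta_2422 over Q and has degree phi(2422) = 1032. So Q(zeta_2422) is a degree-1032 Galois extension with Galois group (Z/2422Z)^*. By CRT, (Z/2422Z)^* ≅ (Z/2Z)^* × (Z/7Z)^* × (Z/173Z)^*. Each prime-power unit group is (Z/2Z)^* ≅ trivial group (order 1); (Z/7Z)^* ≅ Z/6Z; (Z/173Z)^* ≅ Z/172Z. Hence Gal(Q(zeta_2422)/Q) ≅ Z/6Z × Z/172Z.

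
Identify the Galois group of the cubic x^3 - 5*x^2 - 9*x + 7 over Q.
Gal(K/Q) = S_3 (symmetric group of order 6)

Compute the discriminant of x^3 + (-5)*x^2 + (-9)*x + (7): Δ = 12788. Since Δ is not a rational square, the Galois group is not contained in A_3; it must be the full S_3 (irreducibility of the cubic rules out anything smaller).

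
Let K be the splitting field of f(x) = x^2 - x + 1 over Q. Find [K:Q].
[K:Q] = 2

The discriminant of x^2 + (-1)*x + (1) is b^2 - 4c = 1 - (4) = -3. Since -3 is not a perfect square in Q, the polynomial is irreducible over Q. Its two roots generate a degree-2 extension, so [K:Q] = 2.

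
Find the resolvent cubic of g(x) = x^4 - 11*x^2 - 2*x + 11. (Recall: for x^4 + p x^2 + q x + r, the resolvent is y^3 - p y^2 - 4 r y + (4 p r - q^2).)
h(y) = y^3 + 11*y^2 - 44*y - 488

Identify coefficients: p = -11, q = -2, r = 11.
Plug into h(y) = y^3 - p y^2 - 4 r y + (4 p r - q^2):
  h(y) = y^3 - (-11) y^2 - 4*(11) y + (4*(-11)*(11) - (-2)^2)
       = y^3 + (11) y^2 + (-44) y + (-488).
Simplifying: h(y) = y^3 + 11*y^2 - 44*y - 488.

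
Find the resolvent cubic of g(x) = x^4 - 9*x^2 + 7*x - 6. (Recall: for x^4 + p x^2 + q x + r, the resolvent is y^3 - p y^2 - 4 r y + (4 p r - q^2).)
h(y) = y^3 + 9*y^2 + 24*y + 167

Identify coefficients: p = -9, q = 7, r = -6.
Plug into h(y) = y^3 - p y^2 - 4 r y + (4 p r - q^2):
  h(y) = y^3 - (-9) y^2 - 4*(-6) y + (4*(-9)*(-6) - (7)^2)
       = y^3 + (9) y^2 + (24) y + (167).
Simplifying: h(y) = y^3 + 9*y^2 + 24*y + 167.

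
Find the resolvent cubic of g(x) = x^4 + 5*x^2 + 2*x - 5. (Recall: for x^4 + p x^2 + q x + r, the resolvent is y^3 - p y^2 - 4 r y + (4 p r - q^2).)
h(y) = y^3 - 5*y^2 + 20*y - 104

Identify coefficients: p = 5, q = 2, r = -5.
Plug into h(y) = y^3 - p y^2 - 4 r y + (4 p r - q^2):
  h(y) = y^3 - (5) y^2 - 4*(-5) y + (4*(5)*(-5) - (2)^2)
       = y^3 + (-5) y^2 + (20) y + (-104).
Simplifying: h(y) = y^3 - 5*y^2 + 20*y - 104.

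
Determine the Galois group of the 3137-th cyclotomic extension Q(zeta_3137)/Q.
|Gal(Q(zeta_3137)/Q)| = phi(3137) = 3136; group ≅ (Z/3137Z)^* ≅ Z/3136Z

The n-th cyclotomic polynomial Φ_3137(x) is the minimal polynomial of zeta_3137 over Q and has degree phi(3137) = 3136. So Q(zeta_3137) is a degree-3136 Galois extension with Galois group (Z/3137Z)^*. (Z/3137Z)^* is cyclic since 3137 is an odd prime power (or 4). Hence Gal(Q(zeta_3137)/Q) ≅ Z/3136Z.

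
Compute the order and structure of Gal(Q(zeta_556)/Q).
|Gal(Q(zeta_556)/Q)| = phi(556) = 276; group ≅ (Z/556Z)^* ≅ Z/2Z × Z/138Z

The n-th cyclotomic polynomial Φ_556(x) is the minimal polynomial of zeta_556 over Q and has degree phi(556) = 276. So Q(zeta_556) is a degree-276 Galois extension with Galois group (Z/556Z)^*. By CRT, (Z/556Z)^* ≅ (Z/4Z)^* × (Z/139Z)^*. Each prime-power unit group is (Z/4Z)^* ≅ Z/2Z; (Z/139Z)^* ≅ Z/138Z. Hence Gal(Q(zeta_556)/Q) ≅ Z/2Z × Z/138Z.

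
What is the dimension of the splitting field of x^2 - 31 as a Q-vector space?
[K:Q] = 2

The polynomial x^2 - 31 is irreducible over Q since 31 is not a perfect square. Its splitting field is Q(sqrt(31)), which has degree 2 over Q.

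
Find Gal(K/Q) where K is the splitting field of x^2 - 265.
Gal(K/Q) = Z/2Z (cyclic of order 2)

x^2 - 265 is irreducible over Q since 265 is not a rational square. The splitting field Q(sqrt(265)) has degree 2 over Q, and its unique nontrivial automorphism is sqrt(265) ↦ -sqrt(265). Hence Gal(Q(sqrt(265))/Q) = Z/2Z.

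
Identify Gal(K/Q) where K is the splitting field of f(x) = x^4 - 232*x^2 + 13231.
Gal(K/Q) = V_4 (Klein four-group, Z/2Z × Z/2Z)

f factors as (x^2 - 131)(x^2 - 101), so the splitting field is K = Q(sqrt(131), sqrt(101)). The elements 131, 101, 13231 are all non-squares in Q, so sqrt(131) and sqrt(101) generate independent quadratic extensions. Thus [K:Q] = 4 and Gal(K/Q) is generated by the two order-2 automorphisms sqrt(131) ↦ -sqrt(131) and sqrt(101) ↦ -sqrt(101), giving V_4.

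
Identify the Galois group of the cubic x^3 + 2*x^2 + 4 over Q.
Gal(K/Q) = S_3 (symmetric group of order 6)

Compute the discriminant of x^3 + (2)*x^2 + (0)*x + (4): Δ = -560. Since Δ is not a rational square, the Galois group is not contained in A_3; it must be the full S_3 (irreducibility of the cubic rules out anything smaller).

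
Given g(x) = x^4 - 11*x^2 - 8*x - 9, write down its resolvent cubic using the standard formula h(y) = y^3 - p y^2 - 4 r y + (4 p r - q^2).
h(y) = y^3 + 11*y^2 + 36*y + 332

Identify coefficients: p = -11, q = -8, r = -9.
Plug into h(y) = y^3 - p y^2 - 4 r y + (4 p r - q^2):
  h(y) = y^3 - (-11) y^2 - 4*(-9) y + (4*(-11)*(-9) - (-8)^2)
       = y^3 + (11) y^2 + (36) y + (332).
Simplifying: h(y) = y^3 + 11*y^2 + 36*y + 332.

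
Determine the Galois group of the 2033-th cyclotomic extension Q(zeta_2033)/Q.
|Gal(Q(zeta_2033)/Q)| = phi(2033) = 1908; group ≅ (Z/2033Z)^* ≅ Z/18Z × Z/106Z

The n-th cyclotomic polynomial Φ_2033(x) is the minimal polynomial of zeta_2033 over Q and has degree phi(2033) = 1908. So Q(zeta_2033) is a degree-1908 Galois extension with Galois group (Z/2033Z)^*. By CRT, (Z/2033Z)^* ≅ (Z/19Z)^* × (Z/107Z)^*. Each prime-power unit group is (Z/19Z)^* ≅ Z/18Z; (Z/107Z)^* ≅ Z/106Z. Hence Gal(Q(zeta_2033)/Q) ≅ Z/18Z × Z/106Z.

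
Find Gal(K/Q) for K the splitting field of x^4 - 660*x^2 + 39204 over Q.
Gal(K/Q) = Z/2Z (cyclic of order 2)

f factors as (x^2 - 594)(x^2 - 66), so the splitting field is K = Q(sqrt(594), sqrt(66)). The squarefree part of 594 is 66 and the squarefree part of 66 is also 66, so sqrt(594) and sqrt(66) are both rational multiples of sqrt(66). Hence Q(sqrt(594)) = Q(sqrt(66)) = Q(sqrt(66)), and the splitting field collapses to a single degree-2 extension with Galois group Z/2Z.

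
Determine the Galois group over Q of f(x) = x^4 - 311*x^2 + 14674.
Gal(K/Q) = V_4 (Klein four-group, Z/2Z × Z/2Z)

f factors as (x^2 - 253)(x^2 - 58), so the splitting field is K = Q(sqrt(253), sqrt(58)). The elements 253, 58, 14674 are all non-squares in Q, so sqrt(253) and sqrt(58) generate independent quadratic extensions. Thus [K:Q] = 4 and Gal(K/Q) is generated by the two order-2 automorphisms sqrt(253) ↦ -sqrt(253) and sqrt(58) ↦ -sqrt(58), giving V_4.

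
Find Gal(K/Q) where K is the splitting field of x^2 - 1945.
Gal(K/Q) = Z/2Z (cyclic of order 2)

x^2 - 1945 is irreducible over Q since 1945 is not a rational square. The splitting field Q(sqrt(1945)) has degree 2 over Q, and its unique nontrivial automorphism is sqrt(1945) ↦ -sqrt(1945). Hence Gal(Q(sqrt(1945))/Q) = Z/2Z.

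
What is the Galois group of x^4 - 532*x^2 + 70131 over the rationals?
Gal(K/Q) = V_4 (Klein four-group, Z/2Z × Z/2Z)

f factors as (x^2 - 291)(x^2 - 241), so the splitting field is K = Q(sqrt(291), sqrt(241)). The elements 291, 241, 70131 are all non-squares in Q, so sqrt(291) and sqrt(241) generate independent quadratic extensions. Thus [K:Q] = 4 and Gal(K/Q) is generated by the two order-2 automorphisms sqrt(291) ↦ -sqrt(291) and sqrt(241) ↦ -sqrt(241), giving V_4.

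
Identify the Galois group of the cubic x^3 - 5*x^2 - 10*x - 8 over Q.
Gal(K/Q) = S_3 (symmetric group of order 6)

Compute the discriminant of x^3 + (-5)*x^2 + (-10)*x + (-8): Δ = -6428. Since Δ is not a rational square, the Galois group is not contained in A_3; it must be the full S_3 (irreducibility of the cubic rules out anything smaller).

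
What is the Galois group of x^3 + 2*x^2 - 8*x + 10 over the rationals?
Gal(K/Q) = S_3 (symmetric group of order 6)

Compute the discriminant of x^3 + (2)*x^2 + (-8)*x + (10): Δ = -3596. Since Δ is not a rational square, the Galois group is not contained in A_3; it must be the full S_3 (irreducibility of the cubic rules out anything smaller).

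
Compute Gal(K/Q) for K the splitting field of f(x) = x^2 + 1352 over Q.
Gal(K/Q) = Z/2Z (cyclic of order 2)

x^2 + 1352 is irreducible over Q since -1352 is not a rational square. The splitting field Q(sqrt(-1352)) has degree 2 over Q, and its unique nontrivial automorphism is sqrt(-1352) ↦ -sqrt(-1352). Hence Gal(Q(sqrt(-1352))/Q) = Z/2Z.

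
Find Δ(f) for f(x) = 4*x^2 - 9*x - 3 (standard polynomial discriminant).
Δ = 129

For a quadratic a x^2 + b x + c the discriminant is Δ = b^2 - 4ac = (-9)^2 - 4*(4)*(-3) = 81 - (-48) = 129.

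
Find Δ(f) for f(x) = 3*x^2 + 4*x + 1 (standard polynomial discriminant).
Δ = 4

For a quadratic a x^2 + b x + c the discriminant is Δ = b^2 - 4ac = (4)^2 - 4*(3)*(1) = 16 - (12) = 4.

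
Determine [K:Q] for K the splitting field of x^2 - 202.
[K:Q] = 2

The polynomial x^2 - 202 is irreducible over Q since 202 is not a perfect square. Its splitting field is Q(sqrt(202)), which has degree 2 over Q.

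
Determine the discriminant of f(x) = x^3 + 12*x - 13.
Δ = -11475

For a depressed cubic x^3 + p x + q the discriminant is Δ = -4 p^3 - 27 q^2 = -4*(12)^3 - 27*(-13)^2 = -6912 - 4563 = -11475.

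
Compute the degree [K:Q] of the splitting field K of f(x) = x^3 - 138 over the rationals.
[K:Q] = 6

x^3 - 138 has one real root r = 138^(1/3) and two complex roots r*zeta_3, r*zeta_3^2 where zeta_3 = e^(2*pi*i/3). The splitting field is Q(r, zeta_3). [Q(r):Q] = 3 and [Q(zeta_3):Q] = 2 with gcd = 1, so [Q(r, zeta_3):Q] = 3 * 2 = 6.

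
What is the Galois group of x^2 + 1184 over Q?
Gal(K/Q) = Z/2Z (cyclic of order 2)

x^2 + 1184 is irreducible over Q since -1184 is not a rational square. The splitting field Q(sqrt(-1184)) has degree 2 over Q, and its unique nontrivial automorphism is sqrt(-1184) ↦ -sqrt(-1184). Hence Gal(Q(sqrt(-1184))/Q) = Z/2Z.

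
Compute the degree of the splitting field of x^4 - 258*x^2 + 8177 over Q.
[K:Q] = 4

f factors as (x^2 - 221)(x^2 - 37); the splitting field is K = Q(sqrt(221), sqrt(37)). Since 221, 37, and 8177 are all non-squares in Q, the three subfields Q(sqrt(221)), Q(sqrt(37)), Q(sqrt(8177)) are distinct degree-2 extensions, so [K:Q] = 4 (Klein four Galois group).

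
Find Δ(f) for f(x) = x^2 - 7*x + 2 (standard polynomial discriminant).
Δ = 41

For a quadratic a x^2 + b x + c the discriminant is Δ = b^2 - 4ac = (-7)^2 - 4*(1)*(2) = 49 - (8) = 41.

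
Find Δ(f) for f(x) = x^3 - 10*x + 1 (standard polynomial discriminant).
Δ = 3973

For a depressed cubic x^3 + p x + q the discriminant is Δ = -4 p^3 - 27 q^2 = -4*(-10)^3 - 27*(1)^2 = 4000 - 27 = 3973.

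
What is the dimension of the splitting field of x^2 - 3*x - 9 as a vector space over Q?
[K:Q] = 2

The discriminant of x^2 + (-3)*x + (-9) is b^2 - 4c = 9 - (-36) = 45. Since 45 is not a perfect square in Q, the polynomial is irreducible over Q. Its two roots generate a degree-2 extension, so [K:Q] = 2.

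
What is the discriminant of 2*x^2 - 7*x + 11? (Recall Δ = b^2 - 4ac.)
Δ = -39

For a quadratic a x^2 + b x + c the discriminant is Δ = b^2 - 4ac = (-7)^2 - 4*(2)*(11) = 49 - (88) = -39.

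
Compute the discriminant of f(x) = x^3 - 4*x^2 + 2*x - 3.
Δ = -547

For x^3 + a x^2 + b x + c the discriminant is Δ = 18 a b c - 4 a^3 c + a^2 b^2 - 4 b^3 - 27 c^2.
Plug a = -4, b = 2, c = -3:
  18*(-4)*(2)*(-3) - 4*(-4)^3*(-3) + (-4)^2*(2)^2 - 4*(2)^3 - 27*(-3)^2
  = 432 + (-768) + 64 + (-32) + (-243)
  = -547.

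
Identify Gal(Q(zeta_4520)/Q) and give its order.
|Gal(Q(zeta_4520)/Q)| = phi(4520) = 1792; group ≅ (Z/4520Z)^* ≅ Z/2Z × Z/2Z × Z/4Z × Z/112Z

The n-th cyclotomic polynomial Φ_4520(x) is the minimal polynomial of zeta_4520 over Q and has degree phi(4520) = 1792. So Q(zeta_4520) is a degree-1792 Galois extension with Galois group (Z/4520Z)^*. By CRT, (Z/4520Z)^* ≅ (Z/8Z)^* × (Z/5Z)^* × (Z/113Z)^*. Each prime-power unit group is (Z/8Z)^* ≅ Z/2Z × Z/2Z; (Z/5Z)^* ≅ Z/4Z; (Z/113Z)^* ≅ Z/112Z. Hence Gal(Q(zeta_4520)/Q) ≅ Z/2Z × Z/2Z × Z/4Z × Z/112Z.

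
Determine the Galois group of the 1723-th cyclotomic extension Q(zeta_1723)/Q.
|Gal(Q(zeta_1723)/Q)| = phi(1723) = 1722; group ≅ (Z/1723Z)^* ≅ Z/1722Z

The n-th cyclotomic polynomial Φ_1723(x) is the minimal polynomial of zeta_1723 over Q and has degree phi(1723) = 1722. So Q(zeta_1723) is a degree-1722 Galois extension with Galois group (Z/1723Z)^*. (Z/1723Z)^* is cyclic since 1723 is an odd prime power (or 4). Hence Gal(Q(zeta_1723)/Q) ≅ Z/1722Z.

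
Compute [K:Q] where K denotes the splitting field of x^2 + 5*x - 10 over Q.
[K:Q] = 2

The discriminant of x^2 + (5)*x + (-10) is b^2 - 4c = 25 - (-40) = 65. Since 65 is not a perfect square in Q, the polynomial is irreducible over Q. Its two roots generate a degree-2 extension, so [K:Q] = 2.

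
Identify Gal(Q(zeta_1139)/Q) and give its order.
|Gal(Q(zeta_1139)/Q)| = phi(1139) = 1056; group ≅ (Z/1139Z)^* ≅ Z/16Z × Z/66Z

The n-th cyclotomic polynomial Φ_1139(x) is the minimal polynomial of zeta_1139 over Q and has degree phi(1139) = 1056. So Q(zeta_1139) is a degree-1056 Galois extension with Galois group (Z/1139Z)^*. By CRT, (Z/1139Z)^* ≅ (Z/17Z)^* × (Z/67Z)^*. Each prime-power unit group is (Z/17Z)^* ≅ Z/16Z; (Z/67Z)^* ≅ Z/66Z. Hence Gal(Q(zeta_1139)/Q) ≅ Z/16Z × Z/66Z.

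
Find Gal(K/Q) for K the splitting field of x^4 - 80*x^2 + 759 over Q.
Gal(K/Q) = V_4 (Klein four-group, Z/2Z × Z/2Z)

f factors as (x^2 - 69)(x^2 - 11), so the splitting field is K = Q(sqrt(69), sqrt(11)). The elements 69, 11, 759 are all non-squares in Q, so sqrt(69) and sqrt(11) generate independent quadratic extensions. Thus [K:Q] = 4 and Gal(K/Q) is generated by the two order-2 automorphisms sqrt(69) ↦ -sqrt(69) and sqrt(11) ↦ -sqrt(11), giving V_4.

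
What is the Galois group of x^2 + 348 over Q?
Gal(K/Q) = Z/2Z (cyclic of order 2)

x^2 + 348 is irreducible over Q since -348 is not a rational square. The splitting field Q(sqrt(-348)) has degree 2 over Q, and its unique nontrivial automorphism is sqrt(-348) ↦ -sqrt(-348). Hence Gal(Q(sqrt(-348))/Q) = Z/2Z.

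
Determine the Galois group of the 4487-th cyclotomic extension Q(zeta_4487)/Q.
|Gal(Q(zeta_4487)/Q)| = phi(4487) = 3840; group ≅ (Z/4487Z)^* ≅ Z/6Z × Z/640Z

The n-th cyclotomic polynomial Φ_4487(x) is the minimal polynomial of zeta_4487 over Q and has degree phi(4487) = 3840. So Q(zeta_4487) is a degree-3840 Galois extension with Galois group (Z/4487Z)^*. By CRT, (Z/4487Z)^* ≅ (Z/7Z)^* × (Z/641Z)^*. Each prime-power unit group is (Z/7Z)^* ≅ Z/6Z; (Z/641Z)^* ≅ Z/640Z. Hence Gal(Q(zeta_4487)/Q) ≅ Z/6Z × Z/640Z.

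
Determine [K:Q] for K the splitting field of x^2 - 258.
[K:Q] = 2

The polynomial x^2 - 258 is irreducible over Q since 258 is not a perfect square. Its splitting field is Q(sqrt(258)), which has degree 2 over Q.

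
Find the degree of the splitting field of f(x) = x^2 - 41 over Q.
[K:Q] = 2

The polynomial x^2 - 41 is irreducible over Q since 41 is not a perfect square. Its splitting field is Q(sqrt(41)), which has degree 2 over Q.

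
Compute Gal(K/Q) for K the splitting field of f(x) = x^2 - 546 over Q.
Gal(K/Q) = Z/2Z (cyclic of order 2)

x^2 - 546 is irreducible over Q since 546 is not a rational square. The splitting field Q(sqrt(546)) has degree 2 over Q, and its unique nontrivial automorphism is sqrt(546) ↦ -sqrt(546). Hence Gal(Q(sqrt(546))/Q) = Z/2Z.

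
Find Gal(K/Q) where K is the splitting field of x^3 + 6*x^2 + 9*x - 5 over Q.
Gal(K/Q) = S_3 (symmetric group of order 6)

Compute the discriminant of x^3 + (6)*x^2 + (9)*x + (-5): Δ = -1215. Since Δ is not a rational square, the Galois group is not contained in A_3; it must be the full S_3 (irreducibility of the cubic rules out anything smaller).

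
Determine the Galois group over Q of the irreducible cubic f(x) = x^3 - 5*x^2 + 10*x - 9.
Gal(K/Q) = S_3 (symmetric group of order 6)

Compute the discriminant of x^3 + (-5)*x^2 + (10)*x + (-9): Δ = -87. Since Δ is not a rational square, the Galois group is not contained in A_3; it must be the full S_3 (irreducibility of the cubic rules out anything smaller).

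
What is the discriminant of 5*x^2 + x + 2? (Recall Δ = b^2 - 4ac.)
Δ = -39

For a quadratic a x^2 + b x + c the discriminant is Δ = b^2 - 4ac = (1)^2 - 4*(5)*(2) = 1 - (40) = -39.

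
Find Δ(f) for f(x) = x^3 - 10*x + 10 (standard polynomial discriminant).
Δ = 1300

For a depressed cubic x^3 + p x + q the discriminant is Δ = -4 p^3 - 27 q^2 = -4*(-10)^3 - 27*(10)^2 = 4000 - 2700 = 1300.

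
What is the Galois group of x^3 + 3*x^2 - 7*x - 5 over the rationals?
Gal(K/Q) = S_3 (symmetric group of order 6)

Compute the discriminant of x^3 + (3)*x^2 + (-7)*x + (-5): Δ = 3568. Since Δ is not a rational square, the Galois group is not contained in A_3; it must be the full S_3 (irreducibility of the cubic rules out anything smaller).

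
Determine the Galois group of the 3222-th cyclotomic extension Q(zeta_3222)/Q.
|Gal(Q(zeta_3222)/Q)| = phi(3222) = 1068; group ≅ (Z/3222Z)^* ≅ Z/6Z × Z/178Z

The n-th cyclotomic polynomial Φ_3222(x) is the minimal polynomial of zeta_3222 over Q and has degree phi(3222) = 1068. So Q(zeta_3222) is a degree-1068 Galois extension with Galois group (Z/3222Z)^*. By CRT, (Z/3222Z)^* ≅ (Z/2Z)^* × (Z/9Z)^* × (Z/179Z)^*. Each prime-power unit group is (Z/2Z)^* ≅ trivial group (order 1); (Z/9Z)^* ≅ Z/6Z; (Z/179Z)^* ≅ Z/178Z. Hence Gal(Q(zeta_3222)/Q) ≅ Z/6Z × Z/178Z.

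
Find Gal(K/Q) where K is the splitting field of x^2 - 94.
Gal(K/Q) = Z/2Z (cyclic of order 2)

x^2 - 94 is irreducible over Q since 94 is not a rational square. The splitting field Q(sqrt(94)) has degree 2 over Q, and its unique nontrivial automorphism is sqrt(94) ↦ -sqrt(94). Hence Gal(Q(sqrt(94))/Q) = Z/2Z.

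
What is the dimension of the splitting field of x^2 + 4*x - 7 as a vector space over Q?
[K:Q] = 2

The discriminant of x^2 + (4)*x + (-7) is b^2 - 4c = 16 - (-28) = 44. Since 44 is not a perfect square in Q, the polynomial is irreducible over Q. Its two roots generate a degree-2 extension, so [K:Q] = 2.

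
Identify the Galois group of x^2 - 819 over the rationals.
Gal(K/Q) = Z/2Z (cyclic of order 2)

x^2 - 819 is irreducible over Q since 819 is not a rational square. The splitting field Q(sqrt(819)) has degree 2 over Q, and its unique nontrivial automorphism is sqrt(819) ↦ -sqrt(819). Hence Gal(Q(sqrt(819))/Q) = Z/2Z.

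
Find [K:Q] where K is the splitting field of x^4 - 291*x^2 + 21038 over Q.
[K:Q] = 4

f factors as (x^2 - 157)(x^2 - 134); the splitting field is K = Q(sqrt(157), sqrt(134)). Since 157, 134, and 21038 are all non-squares in Q, the three subfields Q(sqrt(157)), Q(sqrt(134)), Q(sqrt(21038)) are distinct degree-2 extensions, so [K:Q] = 4 (Klein four Galois group).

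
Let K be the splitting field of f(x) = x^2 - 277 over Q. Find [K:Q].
[K:Q] = 2

The polynomial x^2 - 277 is irreducible over Q since 277 is not a perfect square. Its splitting field is Q(sqrt(277)), which has degree 2 over Q.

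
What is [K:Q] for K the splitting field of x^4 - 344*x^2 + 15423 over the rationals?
[K:Q] = 4

f factors as (x^2 - 53)(x^2 - 291); the splitting field is K = Q(sqrt(53), sqrt(291)). Since 53, 291, and 15423 are all non-squares in Q, the three subfields Q(sqrt(53)), Q(sqrt(291)), Q(sqrt(15423)) are distinct degree-2 extensions, so [K:Q] = 4 (Klein four Galois group).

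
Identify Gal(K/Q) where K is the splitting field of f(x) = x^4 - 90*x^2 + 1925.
Gal(K/Q) = V_4 (Klein four-group, Z/2Z × Z/2Z)

f factors as (x^2 - 55)(x^2 - 35), so the splitting field is K = Q(sqrt(55), sqrt(35)). The elements 55, 35, 1925 are all non-squares in Q, so sqrt(55) and sqrt(35) generate independent quadratic extensions. Thus [K:Q] = 4 and Gal(K/Q) is generated by the two order-2 automorphisms sqrt(55) ↦ -sqrt(55) and sqrt(35) ↦ -sqrt(35), giving V_4.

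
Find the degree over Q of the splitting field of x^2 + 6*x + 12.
[K:Q] = 2

The discriminant of x^2 + (6)*x + (12) is b^2 - 4c = 36 - (48) = -12. Since -12 is not a perfect square in Q, the polynomial is irreducible over Q. Its two roots generate a degree-2 extension, so [K:Q] = 2.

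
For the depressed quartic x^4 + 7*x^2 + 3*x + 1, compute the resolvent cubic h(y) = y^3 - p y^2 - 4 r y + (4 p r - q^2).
h(y) = y^3 - 7*y^2 - 4*y + 19

Identify coefficients: p = 7, q = 3, r = 1.
Plug into h(y) = y^3 - p y^2 - 4 r y + (4 p r - q^2):
  h(y) = y^3 - (7) y^2 - 4*(1) y + (4*(7)*(1) - (3)^2)
       = y^3 + (-7) y^2 + (-4) y + (19).
Simplifying: h(y) = y^3 - 7*y^2 - 4*y + 19.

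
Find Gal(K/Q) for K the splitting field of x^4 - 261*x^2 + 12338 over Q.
Gal(K/Q) = V_4 (Klein four-group, Z/2Z × Z/2Z)

f factors as (x^2 - 62)(x^2 - 199), so the splitting field is K = Q(sqrt(62), sqrt(199)). The elements 62, 199, 12338 are all non-squares in Q, so sqrt(62) and sqrt(199) generate independent quadratic extensions. Thus [K:Q] = 4 and Gal(K/Q) is generated by the two order-2 automorphisms sqrt(62) ↦ -sqrt(62) and sqrt(199) ↦ -sqrt(199), giving V_4.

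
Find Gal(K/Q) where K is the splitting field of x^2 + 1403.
Gal(K/Q) = Z/2Z (cyclic of order 2)

x^2 + 1403 is irreducible over Q since -1403 is not a rational square. The splitting field Q(sqrt(-1403)) has degree 2 over Q, and its unique nontrivial automorphism is sqrt(-1403) ↦ -sqrt(-1403). Hence Gal(Q(sqrt(-1403))/Q) = Z/2Z.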